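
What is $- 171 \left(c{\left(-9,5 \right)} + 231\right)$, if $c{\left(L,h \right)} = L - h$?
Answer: $-37107$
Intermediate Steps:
$- 171 \left(c{\left(-9,5 \right)} + 231\right) = - 171 \left(\left(-9 - 5\right) + 231\right) = - 171 \left(-14 + 231\right) = \left(-171\right) 217 = -37107$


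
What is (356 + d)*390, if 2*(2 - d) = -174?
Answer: 173550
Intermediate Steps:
d = 89 (d = 2 - ½*(-174) = 2 + 87 = 89)
(356 + d)*390 = (356 + 89)*390 = 445*390 = 173550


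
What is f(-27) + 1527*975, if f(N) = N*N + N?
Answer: 1489527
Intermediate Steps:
f(N) = N + N² (f(N) = N² + N = N + N²)
f(-27) + 1527*975 = -27*(1 - 27) + 1527*975 = -27*(-26) + 1488825 = 702 + 1488825 = 1489527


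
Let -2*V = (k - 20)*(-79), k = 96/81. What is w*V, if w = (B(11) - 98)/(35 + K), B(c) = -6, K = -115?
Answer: -130429/135 ≈ -966.14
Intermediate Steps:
w = 13/10 (w = (-6 - 98)/(35 - 115) = -104/(-80) = -104*(-1/80) = 13/10 ≈ 1.3000)
k = 32/27 (k = 96*(1/81) = 32/27 ≈ 1.1852)
V = -20066/27 (V = -(32/27 - 20)*(-79)/2 = -(-254)*(-79)/27 = -½*40132/27 = -20066/27 ≈ -743.19)
w*V = (13/10)*(-20066/27) = -130429/135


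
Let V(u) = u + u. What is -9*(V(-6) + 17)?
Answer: -45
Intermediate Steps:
V(u) = 2*u
-9*(V(-6) + 17) = -9*(2*(-6) + 17) = -9*(-12 + 17) = -9*5 = -45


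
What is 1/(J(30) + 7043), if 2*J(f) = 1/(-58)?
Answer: 116/816987 ≈ 0.00014199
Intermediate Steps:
J(f) = -1/116 (J(f) = (½)/(-58) = (½)*(-1/58) = -1/116)
1/(J(30) + 7043) = 1/(-1/116 + 7043) = 1/(816987/116) = 116/816987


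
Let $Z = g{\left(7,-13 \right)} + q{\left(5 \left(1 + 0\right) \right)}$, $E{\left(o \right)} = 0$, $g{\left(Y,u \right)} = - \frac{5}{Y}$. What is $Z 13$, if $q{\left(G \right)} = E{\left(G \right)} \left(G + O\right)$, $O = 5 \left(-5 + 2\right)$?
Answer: $- \frac{65}{7} \approx -9.2857$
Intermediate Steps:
$O = -15$ ($O = 5 \left(-3\right) = -15$)
$q{\left(G \right)} = 0$ ($q{\left(G \right)} = 0 \left(G - 15\right) = 0 \left(-15 + G\right) = 0$)
$Z = - \frac{5}{7}$ ($Z = - \frac{5}{7} + 0 = - \frac{5}{7} \approx -0.71429$)
$Z 13 = \left(- \frac{5}{7}\right) 13 = - \frac{65}{7}$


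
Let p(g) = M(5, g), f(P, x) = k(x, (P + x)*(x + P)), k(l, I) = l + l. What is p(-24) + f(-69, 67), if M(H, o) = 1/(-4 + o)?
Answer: 3751/28 ≈ 133.96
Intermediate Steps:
k(l, I) = 2*l
f(P, x) = 2*x
p(g) = 1/(-4 + g)
p(-24) + f(-69, 67) = 1/(-4 - 24) + 2*67 = 1/(-28) + 134 = -1/28 + 134 = 3751/28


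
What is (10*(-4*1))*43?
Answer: -1720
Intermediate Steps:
(10*(-4*1))*43 = (10*(-4))*43 = -40*43 = -1720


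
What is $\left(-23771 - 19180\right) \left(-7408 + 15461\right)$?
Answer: $-345884403$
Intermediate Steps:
$\left(-23771 - 19180\right) \left(-7408 + 15461\right) = \left(-42951\right) 8053 = -345884403$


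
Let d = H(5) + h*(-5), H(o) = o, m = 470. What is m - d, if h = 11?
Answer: 520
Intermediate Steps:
d = -50 (d = 5 + 11*(-5) = 5 - 55 = -50)
m - d = 470 - 1*(-50) = 470 + 50 = 520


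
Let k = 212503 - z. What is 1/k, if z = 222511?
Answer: -1/10008 ≈ -9.9920e-5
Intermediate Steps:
k = -10008 (k = 212503 - 1*222511 = 212503 - 222511 = -10008)
1/k = 1/(-10008) = -1/10008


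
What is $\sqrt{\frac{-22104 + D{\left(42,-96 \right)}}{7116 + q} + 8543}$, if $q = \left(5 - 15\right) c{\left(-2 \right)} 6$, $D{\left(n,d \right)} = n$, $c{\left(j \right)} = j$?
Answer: $\frac{\sqrt{1380090254}}{402} \approx 92.412$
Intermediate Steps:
$q = 120$ ($q = \left(5 - 15\right) \left(-2\right) 6 = \left(-10\right) \left(-2\right) 6 = 20 \cdot 6 = 120$)
$\sqrt{\frac{-22104 + D{\left(42,-96 \right)}}{7116 + q} + 8543} = \sqrt{\frac{-22104 + 42}{7116 + 120} + 8543} = \sqrt{- \frac{22062}{7236} + 8543} = \sqrt{\left(-22062\right) \frac{1}{7236} + 8543} = \sqrt{- \frac{3677}{1206} + 8543} = \sqrt{\frac{10299181}{1206}} = \frac{\sqrt{1380090254}}{402}$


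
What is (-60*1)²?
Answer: 3600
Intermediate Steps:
(-60*1)² = (-60)² = 3600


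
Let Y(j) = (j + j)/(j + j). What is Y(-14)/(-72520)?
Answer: -1/72520 ≈ -1.3789e-5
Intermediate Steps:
Y(j) = 1 (Y(j) = (2*j)/((2*j)) = (2*j)*(1/(2*j)) = 1)
Y(-14)/(-72520) = 1/(-72520) = 1*(-1/72520) = -1/72520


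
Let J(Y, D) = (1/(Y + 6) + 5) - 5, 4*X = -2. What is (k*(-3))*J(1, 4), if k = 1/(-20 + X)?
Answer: 6/287 ≈ 0.020906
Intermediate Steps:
X = -½ (X = (¼)*(-2) = -½ ≈ -0.50000)
k = -2/41 (k = 1/(-20 - ½) = 1/(-41/2) = -2/41 ≈ -0.048781)
J(Y, D) = 1/(6 + Y) (J(Y, D) = (1/(6 + Y) + 5) - 5 = (5 + 1/(6 + Y)) - 5 = 1/(6 + Y))
(k*(-3))*J(1, 4) = (-2/41*(-3))/(6 + 1) = (6/41)/7 = (6/41)*(⅐) = 6/287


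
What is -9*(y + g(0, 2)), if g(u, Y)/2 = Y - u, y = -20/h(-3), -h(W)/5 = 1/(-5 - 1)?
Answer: 180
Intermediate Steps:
h(W) = ⅚ (h(W) = -5/(-5 - 1) = -5/(-6) = -5*(-⅙) = ⅚)
y = -24 (y = -20/⅚ = -20*6/5 = -24)
g(u, Y) = -2*u + 2*Y (g(u, Y) = 2*(Y - u) = -2*u + 2*Y)
-9*(y + g(0, 2)) = -9*(-24 + (-2*0 + 2*2)) = -9*(-24 + (0 + 4)) = -9*(-24 + 4) = -9*(-20) = 180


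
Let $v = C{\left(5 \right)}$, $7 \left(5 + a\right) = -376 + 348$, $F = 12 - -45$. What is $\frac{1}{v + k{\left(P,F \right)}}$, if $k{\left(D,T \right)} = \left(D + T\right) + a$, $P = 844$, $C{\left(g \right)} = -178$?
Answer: $\frac{1}{714} \approx 0.0014006$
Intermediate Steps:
$F = 57$ ($F = 12 + 45 = 57$)
$a = -9$ ($a = -5 + \frac{-376 + 348}{7} = -5 + \frac{1}{7} \left(-28\right) = -5 - 4 = -9$)
$v = -178$
$k{\left(D,T \right)} = -9 + D + T$ ($k{\left(D,T \right)} = \left(D + T\right) - 9 = -9 + D + T$)
$\frac{1}{v + k{\left(P,F \right)}} = \frac{1}{-178 + \left(-9 + 844 + 57\right)} = \frac{1}{-178 + 892} = \frac{1}{714}$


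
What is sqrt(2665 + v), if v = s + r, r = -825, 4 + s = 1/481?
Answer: sqrt(424779277)/481 ≈ 42.849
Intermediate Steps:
s = -1923/481 (s = -4 + 1/481 = -1923/481 ≈ -3.9979)
v = -398748/481 (v = -1923/481 - 825 = -398748/481 ≈ -829.00)
sqrt(2665 + v) = sqrt(2665 - 398748/481) = sqrt(883117/481) = sqrt(424779277)/481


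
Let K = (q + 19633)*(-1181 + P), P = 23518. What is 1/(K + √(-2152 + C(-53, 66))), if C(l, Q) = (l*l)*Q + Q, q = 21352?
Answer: 915481945/838107191620799717 - 2*√45827/838107191620799717 ≈ 1.0923e-9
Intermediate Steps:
K = 915481945 (K = (21352 + 19633)*(-1181 + 23518) = 40985*22337 = 915481945)
C(l, Q) = Q + Q*l² (C(l, Q) = l²*Q + Q = Q*l² + Q = Q + Q*l²)
1/(K + √(-2152 + C(-53, 66))) = 1/(915481945 + √(-2152 + 66*(1 + (-53)²))) = 1/(915481945 + √(-2152 + 66*(1 + 2809))) = 1/(915481945 + √(-2152 + 66*2810)) = 1/(915481945 + √(-2152 + 185460)) = 1/(915481945 + √183308) = 1/(915481945 + 2*√45827)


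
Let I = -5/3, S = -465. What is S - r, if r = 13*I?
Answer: -1330/3 ≈ -443.33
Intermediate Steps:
I = -5/3 (I = -5*⅓ = -5/3 ≈ -1.6667)
r = -65/3 (r = 13*(-5/3) = -65/3 ≈ -21.667)
S - r = -465 - 1*(-65/3) = -465 + 65/3 = -1330/3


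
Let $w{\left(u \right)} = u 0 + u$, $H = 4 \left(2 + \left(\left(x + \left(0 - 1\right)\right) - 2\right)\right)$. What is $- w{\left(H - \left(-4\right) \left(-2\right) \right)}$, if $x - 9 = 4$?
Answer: $-40$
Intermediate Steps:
$x = 13$ ($x = 9 + 4 = 13$)
$H = 48$ ($H = 4 \left(2 + \left(\left(13 + \left(0 - 1\right)\right) - 2\right)\right) = 4 \left(2 + \left(\left(13 - 1\right) - 2\right)\right) = 4 \left(2 + \left(12 - 2\right)\right) = 4 \left(2 + 10\right) = 4 \cdot 12 = 48$)
$w{\left(u \right)} = u$ ($w{\left(u \right)} = 0 + u = u$)
$- w{\left(H - \left(-4\right) \left(-2\right) \right)} = - (48 - \left(-4\right) \left(-2\right)) = - (48 - 8) = \left(-1\right) 40 = -40$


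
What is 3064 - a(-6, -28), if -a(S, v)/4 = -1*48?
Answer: 2872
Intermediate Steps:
a(S, v) = 192 (a(S, v) = -(-4)*48 = -4*(-48) = 192)
3064 - a(-6, -28) = 3064 - 1*192 = 3064 - 192 = 2872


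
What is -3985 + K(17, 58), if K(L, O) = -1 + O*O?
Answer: -622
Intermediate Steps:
K(L, O) = -1 + O²
-3985 + K(17, 58) = -3985 + (-1 + 58²) = -3985 + (-1 + 3364) = -3985 + 3363 = -622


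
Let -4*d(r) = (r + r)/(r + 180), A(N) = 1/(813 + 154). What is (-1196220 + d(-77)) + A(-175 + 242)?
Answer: -238289341775/199202 ≈ -1.1962e+6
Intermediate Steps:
A(N) = 1/967
d(r) = -r/(2*(180 + r)) (d(r) = -(r + r)/(4*(r + 180)) = -2*r/(4*(180 + r)) = -r/(2*(180 + r)))
(-1196220 + d(-77)) + A(-175 + 242) = (-1196220 - 1*(-77)/(360 + 2*(-77))) + 1/967 = (-1196220 - 1*(-77)/(360 - 154)) + 1/967 = (-1196220 - 1*(-77)/206) + 1/967 = (-1196220 - 1*(-77)*1/206) + 1/967 = (-1196220 + 77/206) + 1/967 = -246421243/206 + 1/967 = -238289341775/199202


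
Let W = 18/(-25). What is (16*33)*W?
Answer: -9504/25 ≈ -380.16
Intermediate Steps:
W = -18/25 (W = 18*(-1/25) = -18/25 ≈ -0.72000)
(16*33)*W = (16*33)*(-18/25) = 528*(-18/25) = -9504/25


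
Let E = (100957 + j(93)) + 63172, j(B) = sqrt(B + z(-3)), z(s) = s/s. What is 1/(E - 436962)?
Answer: -272833/74437845795 - sqrt(94)/74437845795 ≈ -3.6654e-6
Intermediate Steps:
z(s) = 1
j(B) = sqrt(1 + B) (j(B) = sqrt(B + 1) = sqrt(1 + B))
E = 164129 + sqrt(94) (E = (100957 + sqrt(1 + 93)) + 63172 = (100957 + sqrt(94)) + 63172 = 164129 + sqrt(94) ≈ 1.6414e+5)
1/(E - 436962) = 1/((164129 + sqrt(94)) - 436962) = 1/(-272833 + sqrt(94))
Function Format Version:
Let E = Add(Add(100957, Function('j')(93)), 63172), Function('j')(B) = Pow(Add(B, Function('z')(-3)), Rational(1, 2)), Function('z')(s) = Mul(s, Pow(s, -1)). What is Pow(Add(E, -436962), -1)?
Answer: Add(Rational(-272833, 74437845795), Mul(Rational(-1, 74437845795), Pow(94, Rational(1, 2)))) ≈ -3.6654e-6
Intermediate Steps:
Function('z')(s) = 1
Function('j')(B) = Pow(Add(1, B), Rational(1, 2)) (Function('j')(B) = Pow(Add(B, 1), Rational(1, 2)) = Pow(Add(1, B), Rational(1, 2)))
E = Add(164129, Pow(94, Rational(1, 2))) (E = Add(Add(100957, Pow(Add(1, 93), Rational(1, 2))), 63172) = Add(Add(100957, Pow(94, Rational(1, 2))), 63172) = Add(164129, Pow(94, Rational(1, 2))) ≈ 1.6414e+5)
Pow(Add(E, -436962), -1) = Pow(Add(Add(164129, Pow(94, Rational(1, 2))), -436962), -1) = Pow(Add(-272833, Pow(94, Rational(1, 2))), -1)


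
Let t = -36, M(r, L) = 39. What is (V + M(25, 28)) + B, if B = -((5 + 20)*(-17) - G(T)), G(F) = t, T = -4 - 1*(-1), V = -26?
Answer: 402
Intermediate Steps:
T = -3 (T = -4 + 1 = -3)
G(F) = -36
B = 389 (B = -((5 + 20)*(-17) - 1*(-36)) = -(25*(-17) + 36) = -(-425 + 36) = -1*(-389) = 389)
(V + M(25, 28)) + B = (-26 + 39) + 389 = 13 + 389 = 402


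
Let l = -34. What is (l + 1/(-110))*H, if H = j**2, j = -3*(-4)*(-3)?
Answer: -2424168/55 ≈ -44076.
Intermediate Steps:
j = -36 (j = 12*(-3) = -36)
H = 1296 (H = (-36)**2 = 1296)
(l + 1/(-110))*H = (-34 + 1/(-110))*1296 = (-34 - 1/110)*1296 = -3741/110*1296 = -2424168/55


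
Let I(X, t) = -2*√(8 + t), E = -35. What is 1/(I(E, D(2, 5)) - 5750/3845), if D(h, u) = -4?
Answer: -769/4226 ≈ -0.18197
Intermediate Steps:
1/(I(E, D(2, 5)) - 5750/3845) = 1/(-2*√(8 - 4) - 5750/3845) = 1/(-2*√4 - 5750*1/3845) = 1/(-2*2 - 1150/769) = 1/(-4 - 1150/769) = 1/(-4226/769) = -769/4226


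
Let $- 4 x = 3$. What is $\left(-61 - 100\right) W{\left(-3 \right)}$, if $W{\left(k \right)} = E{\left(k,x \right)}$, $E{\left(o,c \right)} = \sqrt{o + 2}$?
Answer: $- 161 i \approx - 161.0 i$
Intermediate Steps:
$x = - \frac{3}{4}$ ($x = \left(- \frac{1}{4}\right) 3 = - \frac{3}{4} \approx -0.75$)
$E{\left(o,c \right)} = \sqrt{2 + o}$
$W{\left(k \right)} = \sqrt{2 + k}$
$\left(-61 - 100\right) W{\left(-3 \right)} = \left(-61 - 100\right) \sqrt{2 - 3} = - 161 \sqrt{-1} = - 161 i$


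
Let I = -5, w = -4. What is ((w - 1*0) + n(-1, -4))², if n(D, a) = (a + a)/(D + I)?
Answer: 64/9 ≈ 7.1111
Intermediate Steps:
n(D, a) = 2*a/(-5 + D) (n(D, a) = (a + a)/(D - 5) = (2*a)/(-5 + D) = 2*a/(-5 + D))
((w - 1*0) + n(-1, -4))² = ((-4 - 1*0) + 2*(-4)/(-5 - 1))² = ((-4 + 0) + 2*(-4)/(-6))² = (-4 + 2*(-4)*(-⅙))² = (-4 + 4/3)² = (-8/3)² = 64/9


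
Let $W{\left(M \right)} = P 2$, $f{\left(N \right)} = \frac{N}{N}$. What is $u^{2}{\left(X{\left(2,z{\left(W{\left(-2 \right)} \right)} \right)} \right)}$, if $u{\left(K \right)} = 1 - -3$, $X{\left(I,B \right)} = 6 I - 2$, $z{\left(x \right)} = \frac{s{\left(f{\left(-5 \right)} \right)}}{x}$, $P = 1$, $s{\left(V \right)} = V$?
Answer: $16$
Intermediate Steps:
$f{\left(N \right)} = 1$
$W{\left(M \right)} = 2$ ($W{\left(M \right)} = 1 \cdot 2 = 2$)
$z{\left(x \right)} = \frac{1}{x}$ ($z{\left(x \right)} = 1 \frac{1}{x} = \frac{1}{x}$)
$X{\left(I,B \right)} = -2 + 6 I$
$u{\left(K \right)} = 4$ ($u{\left(K \right)} = 1 + 3 = 4$)
$u^{2}{\left(X{\left(2,z{\left(W{\left(-2 \right)} \right)} \right)} \right)} = 4^{2} = 16$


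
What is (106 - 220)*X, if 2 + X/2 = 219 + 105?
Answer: -73416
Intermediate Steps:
X = 644 (X = -4 + 2*(219 + 105) = -4 + 2*324 = -4 + 648 = 644)
(106 - 220)*X = (106 - 220)*644 = -114*644 = -73416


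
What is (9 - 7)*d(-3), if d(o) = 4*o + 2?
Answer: -20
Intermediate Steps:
d(o) = 2 + 4*o
(9 - 7)*d(-3) = (9 - 7)*(2 + 4*(-3)) = 2*(2 - 12) = 2*(-10) = -20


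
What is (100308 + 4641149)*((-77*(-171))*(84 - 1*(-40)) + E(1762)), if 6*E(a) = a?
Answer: 23228421550285/3 ≈ 7.7428e+12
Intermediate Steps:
E(a) = a/6
(100308 + 4641149)*((-77*(-171))*(84 - 1*(-40)) + E(1762)) = (100308 + 4641149)*((-77*(-171))*(84 - 1*(-40)) + (⅙)*1762) = 4741457*(13167*(84 + 40) + 881/3) = 4741457*(13167*124 + 881/3) = 4741457*(1632708 + 881/3) = 4741457*(4899005/3) = 23228421550285/3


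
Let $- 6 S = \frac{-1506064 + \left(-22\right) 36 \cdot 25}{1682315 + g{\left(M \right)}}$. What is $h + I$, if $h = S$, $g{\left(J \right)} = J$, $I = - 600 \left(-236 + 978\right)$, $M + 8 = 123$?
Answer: $- \frac{1123526372534}{2523645} \approx -4.452 \cdot 10^{5}$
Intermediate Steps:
$M = 115$ ($M = -8 + 123 = 115$)
$I = -445200$ ($I = \left(-600\right) 742 = -445200$)
$S = \frac{381466}{2523645}$ ($S = - \frac{\left(-1506064 + \left(-22\right) 36 \cdot 25\right) \frac{1}{1682315 + 115}}{6} = - \frac{\left(-1506064 - 19800\right) \frac{1}{1682430}}{6} = - \frac{\left(-1525864\right) \frac{1}{1682430}}{6} = \left(- \frac{1}{6}\right) \left(- \frac{762932}{841215}\right) = \frac{381466}{2523645} \approx 0.15116$)
$h = \frac{381466}{2523645} \approx 0.15116$
$h + I = \frac{381466}{2523645} - 445200 = - \frac{1123526372534}{2523645}$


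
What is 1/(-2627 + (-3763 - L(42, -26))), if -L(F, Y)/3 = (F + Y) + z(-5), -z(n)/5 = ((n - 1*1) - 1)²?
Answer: -1/7077 ≈ -0.00014130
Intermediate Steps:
z(n) = -5*(-2 + n)² (z(n) = -5*((n - 1*1) - 1)² = -5*((n - 1) - 1)² = -5*((-1 + n) - 1)² = -5*(-2 + n)²)
L(F, Y) = 735 - 3*F - 3*Y (L(F, Y) = -3*((F + Y) - 5*(-2 - 5)²) = -3*((F + Y) - 5*(-7)²) = -3*((F + Y) - 5*49) = -3*((F + Y) - 245) = -3*(-245 + F + Y) = 735 - 3*F - 3*Y)
1/(-2627 + (-3763 - L(42, -26))) = 1/(-2627 + (-3763 - (735 - 3*42 - 3*(-26)))) = 1/(-2627 + (-3763 - (735 - 126 + 78))) = 1/(-2627 + (-3763 - 1*687)) = 1/(-2627 + (-3763 - 687)) = 1/(-2627 - 4450) = 1/(-7077) = -1/7077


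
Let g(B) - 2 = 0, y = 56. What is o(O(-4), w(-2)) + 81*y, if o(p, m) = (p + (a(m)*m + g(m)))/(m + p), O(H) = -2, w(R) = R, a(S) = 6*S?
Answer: 4530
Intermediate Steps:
g(B) = 2 (g(B) = 2 + 0 = 2)
o(p, m) = (2 + p + 6*m²)/(m + p) (o(p, m) = (p + ((6*m)*m + 2))/(m + p) = (p + (6*m² + 2))/(m + p) = (p + (2 + 6*m²))/(m + p) = (2 + p + 6*m²)/(m + p))
o(O(-4), w(-2)) + 81*y = (2 - 2 + 6*(-2)²)/(-2 - 2) + 81*56 = (2 - 2 + 6*4)/(-4) + 4536 = -(2 - 2 + 24)/4 + 4536 = -¼*24 + 4536 = -6 + 4536 = 4530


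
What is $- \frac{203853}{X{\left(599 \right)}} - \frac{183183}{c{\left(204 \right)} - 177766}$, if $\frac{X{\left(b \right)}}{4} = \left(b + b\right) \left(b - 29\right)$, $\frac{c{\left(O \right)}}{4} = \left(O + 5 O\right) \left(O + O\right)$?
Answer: $- \frac{145220911771}{828446662480} \approx -0.17529$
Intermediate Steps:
$c{\left(O \right)} = 48 O^{2}$ ($c{\left(O \right)} = 4 \left(O + 5 O\right) \left(O + O\right) = 4 \cdot 6 O 2 O = 4 \cdot 12 O^{2} = 48 O^{2}$)
$X{\left(b \right)} = 8 b \left(-29 + b\right)$ ($X{\left(b \right)} = 4 \left(b + b\right) \left(b - 29\right) = 4 \cdot 2 b \left(-29 + b\right) = 8 b \left(-29 + b\right)$)
$- \frac{203853}{X{\left(599 \right)}} - \frac{183183}{c{\left(204 \right)} - 177766} = - \frac{203853}{8 \cdot 599 \left(-29 + 599\right)} - \frac{183183}{48 \cdot 204^{2} - 177766} = - \frac{203853}{8 \cdot 599 \cdot 570} - \frac{183183}{48 \cdot 41616 - 177766} = - \frac{203853}{2731440} - \frac{183183}{1997568 - 177766} = \left(-203853\right) \frac{1}{2731440} - \frac{183183}{1819802} = - \frac{67951}{910480} - \frac{183183}{1819802} = - \frac{145220911771}{828446662480}$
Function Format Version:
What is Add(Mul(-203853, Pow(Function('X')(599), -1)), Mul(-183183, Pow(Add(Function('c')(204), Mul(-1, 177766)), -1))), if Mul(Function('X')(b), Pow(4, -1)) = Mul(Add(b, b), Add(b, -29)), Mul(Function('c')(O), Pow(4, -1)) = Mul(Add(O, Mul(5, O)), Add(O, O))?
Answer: Rational(-145220911771, 828446662480) ≈ -0.17529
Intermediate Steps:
Function('c')(O) = Mul(48, Pow(O, 2)) (Function('c')(O) = Mul(4, Mul(Add(O, Mul(5, O)), Add(O, O))) = Mul(4, Mul(Mul(6, O), Mul(2, O))) = Mul(4, Mul(12, Pow(O, 2))) = Mul(48, Pow(O, 2)))
Function('X')(b) = Mul(8, b, Add(-29, b)) (Function('X')(b) = Mul(4, Mul(Add(b, b), Add(b, -29))) = Mul(4, Mul(Mul(2, b), Add(-29, b))) = Mul(4, Mul(2, b, Add(-29, b))) = Mul(8, b, Add(-29, b)))
Add(Mul(-203853, Pow(Function('X')(599), -1)), Mul(-183183, Pow(Add(Function('c')(204), Mul(-1, 177766)), -1))) = Add(Mul(-203853, Pow(Mul(8, 599, Add(-29, 599)), -1)), Mul(-183183, Pow(Add(Mul(48, Pow(204, 2)), Mul(-1, 177766)), -1))) = Add(Mul(-203853, Pow(Mul(8, 599, 570), -1)), Mul(-183183, Pow(Add(Mul(48, 41616), -177766), -1))) = Add(Mul(-203853, Pow(2731440, -1)), Mul(-183183, Pow(Add(1997568, -177766), -1))) = Add(Mul(-203853, Rational(1, 2731440)), Mul(-183183, Pow(1819802, -1))) = Add(Rational(-67951, 910480), Mul(-183183, Rational(1, 1819802))) = Add(Rational(-67951, 910480), Rational(-183183, 1819802)) = Rational(-145220911771, 828446662480)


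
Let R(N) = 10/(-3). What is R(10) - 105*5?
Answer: -1585/3 ≈ -528.33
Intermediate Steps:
R(N) = -10/3 (R(N) = 10*(-⅓) = -10/3)
R(10) - 105*5 = -10/3 - 105*5 = -10/3 - 525 = -1585/3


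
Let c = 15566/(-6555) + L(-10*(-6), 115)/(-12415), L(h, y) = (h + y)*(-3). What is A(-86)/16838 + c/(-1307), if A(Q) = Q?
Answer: -595128183908/179095845944145 ≈ -0.0033230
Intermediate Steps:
L(h, y) = -3*h - 3*y
c = -37962103/16276065 (c = 15566/(-6555) + (-(-30)*(-6) - 3*115)/(-12415) = 15566*(-1/6555) + (-3*60 - 345)*(-1/12415) = -15566/6555 + (-180 - 345)*(-1/12415) = -15566/6555 - 525*(-1/12415) = -15566/6555 + 105/2483 = -37962103/16276065 ≈ -2.3324)
A(-86)/16838 + c/(-1307) = -86/16838 - 37962103/16276065/(-1307) = -86*1/16838 - 37962103/16276065*(-1/1307) = -43/8419 + 37962103/21272816955 = -595128183908/179095845944145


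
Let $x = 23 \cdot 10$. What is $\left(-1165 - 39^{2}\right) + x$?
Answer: $-2456$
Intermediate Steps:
$x = 230$
$\left(-1165 - 39^{2}\right) + x = \left(-1165 - 39^{2}\right) + 230 = \left(-1165 - 1521\right) + 230 = -2686 + 230 = -2456$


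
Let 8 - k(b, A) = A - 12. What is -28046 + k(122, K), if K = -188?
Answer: -27838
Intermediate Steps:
k(b, A) = 20 - A (k(b, A) = 8 - (A - 12) = 8 - (-12 + A) = 8 + (12 - A) = 20 - A)
-28046 + k(122, K) = -28046 + (20 - 1*(-188)) = -28046 + (20 + 188) = -28046 + 208 = -27838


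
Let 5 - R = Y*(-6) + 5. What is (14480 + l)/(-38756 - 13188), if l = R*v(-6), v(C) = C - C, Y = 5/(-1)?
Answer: -1810/6493 ≈ -0.27876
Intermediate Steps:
Y = -5 (Y = 5*(-1) = -5)
v(C) = 0
R = -30 (R = 5 - (-5*(-6) + 5) = 5 - (30 + 5) = 5 - 1*35 = 5 - 35 = -30)
l = 0 (l = -30*0 = 0)
(14480 + l)/(-38756 - 13188) = (14480 + 0)/(-38756 - 13188) = 14480/(-51944) = 14480*(-1/51944) = -1810/6493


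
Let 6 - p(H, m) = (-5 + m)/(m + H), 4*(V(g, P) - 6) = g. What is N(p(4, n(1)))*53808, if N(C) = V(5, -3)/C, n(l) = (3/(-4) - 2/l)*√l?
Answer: 1950540/61 ≈ 31976.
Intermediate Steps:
V(g, P) = 6 + g/4
n(l) = √l*(-¾ - 2/l) (n(l) = (3*(-¼) - 2/l)*√l = (-¾ - 2/l)*√l = √l*(-¾ - 2/l))
p(H, m) = 6 - (-5 + m)/(H + m) (p(H, m) = 6 - (-5 + m)/(m + H) = 6 - (-5 + m)/(H + m))
N(C) = 29/(4*C) (N(C) = (6 + (¼)*5)/C = (6 + 5/4)/C = 29/(4*C))
N(p(4, n(1)))*53808 = (29/(4*(((5 + 5*((-8 - 3*1)/(4*√1)) + 6*4)/(4 + (-8 - 3*1)/(4*√1))))))*53808 = (29/(4*(((5 + 5*((¼)*1*(-8 - 3)) + 24)/(4 + (¼)*1*(-8 - 3))))))*53808 = (29/(4*(((5 + 5*((¼)*1*(-11)) + 24)/(4 + (¼)*1*(-11))))))*53808 = (29/(4*(((5 + 5*(-11/4) + 24)/(4 - 11/4)))))*53808 = (29/(4*(((5 - 55/4 + 24)/(5/4)))))*53808 = (29/(4*(((⅘)*(61/4)))))*53808 = (29/(4*(61/5)))*53808 = ((29/4)*(5/61))*53808 = (145/244)*53808 = 1950540/61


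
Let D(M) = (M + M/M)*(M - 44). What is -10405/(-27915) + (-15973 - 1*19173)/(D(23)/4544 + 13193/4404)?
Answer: -122706028539941/10071972069 ≈ -12183.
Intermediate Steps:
D(M) = (1 + M)*(-44 + M) (D(M) = (M + 1)*(-44 + M) = (1 + M)*(-44 + M))
-10405/(-27915) + (-15973 - 1*19173)/(D(23)/4544 + 13193/4404) = -10405/(-27915) + (-15973 - 1*19173)/((-44 + 23**2 - 43*23)/4544 + 13193/4404) = -10405*(-1/27915) + (-15973 - 19173)/((-44 + 529 - 989)*(1/4544) + 13193*(1/4404)) = 2081/5583 - 35146/(-504*1/4544 + 13193/4404) = 2081/5583 - 35146/(-63/568 + 13193/4404) = 2081/5583 - 35146/1804043/625368 = 2081/5583 - 35146*625368/1804043 = 2081/5583 - 21979183728/1804043 = -122706028539941/10071972069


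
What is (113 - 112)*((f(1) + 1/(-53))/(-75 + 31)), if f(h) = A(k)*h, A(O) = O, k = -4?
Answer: 213/2332 ≈ 0.091338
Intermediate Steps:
f(h) = -4*h
(113 - 112)*((f(1) + 1/(-53))/(-75 + 31)) = (113 - 112)*((-4*1 + 1/(-53))/(-75 + 31)) = 1*((-4 - 1/53)/(-44)) = 1*(-213/53*(-1/44)) = 1*(213/2332) = 213/2332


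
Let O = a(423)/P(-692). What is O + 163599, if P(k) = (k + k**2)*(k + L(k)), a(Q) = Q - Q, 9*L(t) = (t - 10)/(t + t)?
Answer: 163599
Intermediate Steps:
L(t) = (-10 + t)/(18*t) (L(t) = ((t - 10)/(t + t))/9 = ((-10 + t)/((2*t)))/9 = ((-10 + t)*(1/(2*t)))/9 = ((-10 + t)/(2*t))/9 = (-10 + t)/(18*t))
a(Q) = 0
P(k) = (k + k**2)*(k + (-10 + k)/(18*k))
O = 0 (O = 0/(-5/9 + (1/18)*(-692) + (1/18)*(-692)*(-10 + 18*(-692)**2 + 19*(-692))) = 0/(-5/9 - 346/9 + (1/18)*(-692)*(-10 + 18*478864 - 13148)) = 0/(-5/9 - 346/9 + (1/18)*(-692)*(-10 + 8619552 - 13148)) = 0/(-5/9 - 346/9 + (1/18)*(-692)*8606394) = 0/(-5/9 - 346/9 - 330868036) = 0/(-330868075) = 0*(-1/330868075) = 0)
O + 163599 = 0 + 163599 = 163599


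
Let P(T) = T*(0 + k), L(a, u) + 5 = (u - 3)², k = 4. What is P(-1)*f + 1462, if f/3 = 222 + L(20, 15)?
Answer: -2870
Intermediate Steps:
L(a, u) = -5 + (-3 + u)² (L(a, u) = -5 + (u - 3)² = -5 + (-3 + u)²)
f = 1083 (f = 3*(222 + (-5 + (-3 + 15)²)) = 3*(222 + (-5 + 12²)) = 3*(222 + (-5 + 144)) = 3*(222 + 139) = 3*361 = 1083)
P(T) = 4*T (P(T) = T*(0 + 4) = T*4 = 4*T)
P(-1)*f + 1462 = (4*(-1))*1083 + 1462 = -4*1083 + 1462 = -4332 + 1462 = -2870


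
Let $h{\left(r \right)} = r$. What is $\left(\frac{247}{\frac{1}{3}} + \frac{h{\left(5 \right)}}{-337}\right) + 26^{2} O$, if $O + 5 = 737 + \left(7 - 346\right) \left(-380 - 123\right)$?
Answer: $\frac{39012826900}{337} \approx 1.1577 \cdot 10^{8}$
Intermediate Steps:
$O = 171249$ ($O = -5 + \left(737 + \left(7 - 346\right) \left(-380 - 123\right)\right) = -5 + \left(737 - -170517\right) = -5 + \left(737 + 170517\right) = -5 + 171254 = 171249$)
$\left(\frac{247}{\frac{1}{3}} + \frac{h{\left(5 \right)}}{-337}\right) + 26^{2} O = \left(\frac{247}{\frac{1}{3}} + \frac{5}{-337}\right) + 26^{2} \cdot 171249 = \left(247 \frac{1}{\frac{1}{3}} + 5 \left(- \frac{1}{337}\right)\right) + 676 \cdot 171249 = \left(247 \cdot 3 - \frac{5}{337}\right) + 115764324 = \left(741 - \frac{5}{337}\right) + 115764324 = \frac{249712}{337} + 115764324 = \frac{39012826900}{337}$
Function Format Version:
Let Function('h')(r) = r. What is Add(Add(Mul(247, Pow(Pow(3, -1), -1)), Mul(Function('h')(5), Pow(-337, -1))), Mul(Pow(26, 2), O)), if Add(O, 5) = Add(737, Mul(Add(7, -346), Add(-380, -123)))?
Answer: Rational(39012826900, 337) ≈ 1.1577e+8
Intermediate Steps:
O = 171249 (O = Add(-5, Add(737, Mul(Add(7, -346), Add(-380, -123)))) = Add(-5, Add(737, Mul(-339, -503))) = Add(-5, Add(737, 170517)) = Add(-5, 171254) = 171249)
Add(Add(Mul(247, Pow(Pow(3, -1), -1)), Mul(Function('h')(5), Pow(-337, -1))), Mul(Pow(26, 2), O)) = Add(Add(Mul(247, Pow(Pow(3, -1), -1)), Mul(5, Pow(-337, -1))), Mul(Pow(26, 2), 171249)) = Add(Add(Mul(247, Pow(Rational(1, 3), -1)), Mul(5, Rational(-1, 337))), Mul(676, 171249)) = Add(Add(Mul(247, 3), Rational(-5, 337)), 115764324) = Add(Add(741, Rational(-5, 337)), 115764324) = Add(Rational(249712, 337), 115764324) = Rational(39012826900, 337)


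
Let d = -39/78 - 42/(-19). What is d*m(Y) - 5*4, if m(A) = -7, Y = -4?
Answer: -1215/38 ≈ -31.974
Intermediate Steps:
d = 65/38 (d = -39*1/78 - 42*(-1/19) = -½ + 42/19 = 65/38 ≈ 1.7105)
d*m(Y) - 5*4 = (65/38)*(-7) - 5*4 = -455/38 - 20 = -1215/38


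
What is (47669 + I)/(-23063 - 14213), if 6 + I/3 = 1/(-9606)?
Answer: -152578501/119357752 ≈ -1.2783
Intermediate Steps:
I = -57637/3202 (I = -18 + 3/(-9606) = -18 + 3*(-1/9606) = -18 - 1/3202 = -57637/3202 ≈ -18.000)
(47669 + I)/(-23063 - 14213) = (47669 - 57637/3202)/(-23063 - 14213) = (152578501/3202)/(-37276) = (152578501/3202)*(-1/37276) = -152578501/119357752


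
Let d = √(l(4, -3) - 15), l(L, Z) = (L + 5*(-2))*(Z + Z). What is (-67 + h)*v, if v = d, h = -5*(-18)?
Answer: 23*√21 ≈ 105.40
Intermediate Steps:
l(L, Z) = 2*Z*(-10 + L) (l(L, Z) = (L - 10)*(2*Z) = (-10 + L)*(2*Z) = 2*Z*(-10 + L))
h = 90
d = √21 (d = √(2*(-3)*(-10 + 4) - 15) = √(2*(-3)*(-6) - 15) = √(36 - 15) = √21 ≈ 4.5826)
v = √21 ≈ 4.5826
(-67 + h)*v = (-67 + 90)*√21 = 23*√21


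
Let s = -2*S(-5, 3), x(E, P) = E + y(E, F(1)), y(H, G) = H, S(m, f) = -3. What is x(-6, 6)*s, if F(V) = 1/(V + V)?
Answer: -72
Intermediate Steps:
F(V) = 1/(2*V)
x(E, P) = 2*E (x(E, P) = E + E = 2*E)
s = 6 (s = -2*(-3) = 6)
x(-6, 6)*s = (2*(-6))*6 = -12*6 = -72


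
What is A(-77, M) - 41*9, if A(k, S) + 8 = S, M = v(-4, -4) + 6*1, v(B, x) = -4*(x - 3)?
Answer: -343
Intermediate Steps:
v(B, x) = 12 - 4*x (v(B, x) = -4*(-3 + x) = 12 - 4*x)
M = 34 (M = (12 - 4*(-4)) + 6*1 = (12 + 16) + 6 = 28 + 6 = 34)
A(k, S) = -8 + S
A(-77, M) - 41*9 = (-8 + 34) - 41*9 = 26 - 369 = -343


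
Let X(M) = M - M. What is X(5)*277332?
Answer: 0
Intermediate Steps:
X(M) = 0
X(5)*277332 = 0*277332 = 0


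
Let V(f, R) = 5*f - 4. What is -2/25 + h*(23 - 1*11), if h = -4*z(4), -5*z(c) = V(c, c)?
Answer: 3838/25 ≈ 153.52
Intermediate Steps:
V(f, R) = -4 + 5*f
z(c) = 4/5 - c (z(c) = -(-4 + 5*c)/5 = 4/5 - c)
h = 64/5 (h = -4*(4/5 - 1*4) = -4*(4/5 - 4) = -4*(-16/5) = 64/5 ≈ 12.800)
-2/25 + h*(23 - 1*11) = -2/25 + 64*(23 - 1*11)/5 = -2*1/25 + 64*(23 - 11)/5 = -2/25 + (64/5)*12 = -2/25 + 768/5 = 3838/25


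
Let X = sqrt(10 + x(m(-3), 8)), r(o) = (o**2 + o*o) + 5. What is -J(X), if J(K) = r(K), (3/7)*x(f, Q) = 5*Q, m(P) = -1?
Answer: -635/3 ≈ -211.67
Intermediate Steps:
x(f, Q) = 35*Q/3 (x(f, Q) = 7*(5*Q)/3 = 35*Q/3)
r(o) = 5 + 2*o**2 (r(o) = (o**2 + o**2) + 5 = 2*o**2 + 5 = 5 + 2*o**2)
X = sqrt(930)/3 (X = sqrt(10 + (35/3)*8) = sqrt(10 + 280/3) = sqrt(310/3) = sqrt(930)/3 ≈ 10.165)
J(K) = 5 + 2*K**2
-J(X) = -(5 + 2*(sqrt(930)/3)**2) = -(5 + 2*(310/3)) = -(5 + 620/3) = -1*635/3 = -635/3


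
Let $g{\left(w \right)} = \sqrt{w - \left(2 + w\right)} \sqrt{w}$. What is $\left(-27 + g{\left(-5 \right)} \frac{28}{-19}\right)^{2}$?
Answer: $\frac{271009}{361} - \frac{1512 \sqrt{10}}{19} \approx 499.07$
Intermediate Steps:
$g{\left(w \right)} = i \sqrt{2} \sqrt{w}$ ($g{\left(w \right)} = \sqrt{-2} \sqrt{w} = i \sqrt{2} \sqrt{w}$)
$\left(-27 + g{\left(-5 \right)} \frac{28}{-19}\right)^{2} = \left(-27 + i \sqrt{2} \sqrt{-5} \frac{28}{-19}\right)^{2} = \left(-27 + i \sqrt{2} i \sqrt{5} \cdot 28 \left(- \frac{1}{19}\right)\right)^{2} = \left(-27 + - \sqrt{10} \left(- \frac{28}{19}\right)\right)^{2} = \left(-27 + \frac{28 \sqrt{10}}{19}\right)^{2}$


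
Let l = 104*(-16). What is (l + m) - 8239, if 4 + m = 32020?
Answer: 22113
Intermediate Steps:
m = 32016 (m = -4 + 32020 = 32016)
l = -1664
(l + m) - 8239 = (-1664 + 32016) - 8239 = 30352 - 8239 = 22113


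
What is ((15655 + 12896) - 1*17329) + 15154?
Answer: 26376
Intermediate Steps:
((15655 + 12896) - 1*17329) + 15154 = (28551 - 17329) + 15154 = 11222 + 15154 = 26376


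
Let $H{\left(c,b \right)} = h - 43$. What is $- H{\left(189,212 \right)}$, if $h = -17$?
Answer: $60$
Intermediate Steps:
$H{\left(c,b \right)} = -60$ ($H{\left(c,b \right)} = -17 - 43 = -60$)
$- H{\left(189,212 \right)} = \left(-1\right) \left(-60\right) = 60$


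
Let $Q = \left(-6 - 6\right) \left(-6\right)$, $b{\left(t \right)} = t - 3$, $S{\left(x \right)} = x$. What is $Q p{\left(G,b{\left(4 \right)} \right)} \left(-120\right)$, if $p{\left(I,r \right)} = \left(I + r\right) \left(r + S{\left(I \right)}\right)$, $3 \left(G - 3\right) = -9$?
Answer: $-8640$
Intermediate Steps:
$G = 0$ ($G = 3 + \frac{1}{3} \left(-9\right) = 3 - 3 = 0$)
$b{\left(t \right)} = -3 + t$ ($b{\left(t \right)} = t - 3 = -3 + t$)
$p{\left(I,r \right)} = \left(I + r\right)^{2}$ ($p{\left(I,r \right)} = \left(I + r\right) \left(r + I\right) = \left(I + r\right) \left(I + r\right) = \left(I + r\right)^{2}$)
$Q = 72$ ($Q = \left(-12\right) \left(-6\right) = 72$)
$Q p{\left(G,b{\left(4 \right)} \right)} \left(-120\right) = 72 \left(0^{2} + \left(-3 + 4\right)^{2} + 2 \cdot 0 \left(-3 + 4\right)\right) \left(-120\right) = 72 \left(0 + 1^{2} + 2 \cdot 0 \cdot 1\right) \left(-120\right) = 72 \left(0 + 1 + 0\right) \left(-120\right) = 72 \cdot 1 \left(-120\right) = 72 \left(-120\right) = -8640$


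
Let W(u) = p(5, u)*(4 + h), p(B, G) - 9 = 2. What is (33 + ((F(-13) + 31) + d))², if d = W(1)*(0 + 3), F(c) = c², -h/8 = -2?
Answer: 797449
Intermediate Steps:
h = 16 (h = -8*(-2) = 16)
p(B, G) = 11 (p(B, G) = 9 + 2 = 11)
W(u) = 220 (W(u) = 11*(4 + 16) = 11*20 = 220)
d = 660 (d = 220*(0 + 3) = 220*3 = 660)
(33 + ((F(-13) + 31) + d))² = (33 + (((-13)² + 31) + 660))² = (33 + ((169 + 31) + 660))² = (33 + (200 + 660))² = (33 + 860)² = 893² = 797449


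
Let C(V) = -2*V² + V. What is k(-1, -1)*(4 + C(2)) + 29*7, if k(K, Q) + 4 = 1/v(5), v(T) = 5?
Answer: 1053/5 ≈ 210.60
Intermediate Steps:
C(V) = V - 2*V²
k(K, Q) = -19/5 (k(K, Q) = -4 + 1/5 = -4 + ⅕ = -19/5)
k(-1, -1)*(4 + C(2)) + 29*7 = -19*(4 + 2*(1 - 2*2))/5 + 29*7 = -19*(4 + 2*(1 - 4))/5 + 203 = -19*(4 + 2*(-3))/5 + 203 = -19*(4 - 6)/5 + 203 = -19/5*(-2) + 203 = 38/5 + 203 = 1053/5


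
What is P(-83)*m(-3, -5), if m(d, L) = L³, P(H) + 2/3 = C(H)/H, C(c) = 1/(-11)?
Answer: 227875/2739 ≈ 83.196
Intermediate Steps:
C(c) = -1/11
P(H) = -⅔ - 1/(11*H)
P(-83)*m(-3, -5) = ((1/33)*(-3 - 22*(-83))/(-83))*(-5)³ = ((1/33)*(-1/83)*(-3 + 1826))*(-125) = ((1/33)*(-1/83)*1823)*(-125) = -1823/2739*(-125) = 227875/2739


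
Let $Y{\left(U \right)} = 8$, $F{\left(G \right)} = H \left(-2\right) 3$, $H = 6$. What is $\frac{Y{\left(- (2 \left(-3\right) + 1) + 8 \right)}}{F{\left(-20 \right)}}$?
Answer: $- \frac{2}{9} \approx -0.22222$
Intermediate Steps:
$F{\left(G \right)} = -36$ ($F{\left(G \right)} = 6 \left(-2\right) 3 = \left(-12\right) 3 = -36$)
$\frac{Y{\left(- (2 \left(-3\right) + 1) + 8 \right)}}{F{\left(-20 \right)}} = \frac{8}{-36} = 8 \left(- \frac{1}{36}\right) = - \frac{2}{9}$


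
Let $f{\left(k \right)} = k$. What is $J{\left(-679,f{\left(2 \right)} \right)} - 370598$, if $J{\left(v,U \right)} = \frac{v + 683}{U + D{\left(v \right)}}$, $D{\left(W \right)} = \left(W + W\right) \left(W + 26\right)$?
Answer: $- \frac{82159353011}{221694} \approx -3.706 \cdot 10^{5}$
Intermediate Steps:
$D{\left(W \right)} = 2 W \left(26 + W\right)$
$J{\left(v,U \right)} = \frac{683 + v}{U + 2 v \left(26 + v\right)}$ ($J{\left(v,U \right)} = \frac{v + 683}{U + 2 v \left(26 + v\right)} = \frac{683 + v}{U + 2 v \left(26 + v\right)}$)
$J{\left(-679,f{\left(2 \right)} \right)} - 370598 = \frac{683 - 679}{2 + 2 \left(-679\right) \left(26 - 679\right)} - 370598 = \frac{1}{2 + 2 \left(-679\right) \left(-653\right)} 4 - 370598 = \frac{1}{2 + 886774} \cdot 4 - 370598 = \frac{1}{886776} \cdot 4 - 370598 = \frac{1}{221694} - 370598 = - \frac{82159353011}{221694}$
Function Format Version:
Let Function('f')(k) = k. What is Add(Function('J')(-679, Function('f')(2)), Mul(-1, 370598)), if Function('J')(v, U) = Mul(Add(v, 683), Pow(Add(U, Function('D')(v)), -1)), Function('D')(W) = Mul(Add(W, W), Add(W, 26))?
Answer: Rational(-82159353011, 221694) ≈ -3.7060e+5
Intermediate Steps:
Function('D')(W) = Mul(2, W, Add(26, W)) (Function('D')(W) = Mul(Mul(2, W), Add(26, W)) = Mul(2, W, Add(26, W)))
Function('J')(v, U) = Mul(Pow(Add(U, Mul(2, v, Add(26, v))), -1), Add(683, v)) (Function('J')(v, U) = Mul(Add(v, 683), Pow(Add(U, Mul(2, v, Add(26, v))), -1)) = Mul(Add(683, v), Pow(Add(U, Mul(2, v, Add(26, v))), -1)) = Mul(Pow(Add(U, Mul(2, v, Add(26, v))), -1), Add(683, v)))
Add(Function('J')(-679, Function('f')(2)), Mul(-1, 370598)) = Add(Mul(Pow(Add(2, Mul(2, -679, Add(26, -679))), -1), Add(683, -679)), Mul(-1, 370598)) = Add(Mul(Pow(Add(2, Mul(2, -679, -653)), -1), 4), -370598) = Add(Mul(Pow(Add(2, 886774), -1), 4), -370598) = Add(Mul(Pow(886776, -1), 4), -370598) = Add(Mul(Rational(1, 886776), 4), -370598) = Add(Rational(1, 221694), -370598) = Rational(-82159353011, 221694)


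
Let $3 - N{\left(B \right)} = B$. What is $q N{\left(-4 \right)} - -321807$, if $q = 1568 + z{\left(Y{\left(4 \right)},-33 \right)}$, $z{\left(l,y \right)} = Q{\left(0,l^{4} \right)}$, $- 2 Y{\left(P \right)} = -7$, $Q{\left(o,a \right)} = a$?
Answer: $\frac{5341335}{16} \approx 3.3383 \cdot 10^{5}$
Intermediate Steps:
$N{\left(B \right)} = 3 - B$
$Y{\left(P \right)} = \frac{7}{2}$ ($Y{\left(P \right)} = \left(- \frac{1}{2}\right) \left(-7\right) = \frac{7}{2}$)
$z{\left(l,y \right)} = l^{4}$
$q = \frac{27489}{16}$ ($q = 1568 + \left(\frac{7}{2}\right)^{4} = 1568 + \frac{2401}{16} = \frac{27489}{16} \approx 1718.1$)
$q N{\left(-4 \right)} - -321807 = \frac{27489 \left(3 - -4\right)}{16} - -321807 = \frac{27489 \left(3 + 4\right)}{16} + 321807 = \frac{27489}{16} \cdot 7 + 321807 = \frac{192423}{16} + 321807 = \frac{5341335}{16}$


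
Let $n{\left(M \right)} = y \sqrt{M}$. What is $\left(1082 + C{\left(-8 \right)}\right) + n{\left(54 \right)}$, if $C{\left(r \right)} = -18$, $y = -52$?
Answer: $1064 - 156 \sqrt{6} \approx 681.88$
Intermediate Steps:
$n{\left(M \right)} = - 52 \sqrt{M}$
$\left(1082 + C{\left(-8 \right)}\right) + n{\left(54 \right)} = \left(1082 - 18\right) - 52 \sqrt{54} = 1064 - 52 \cdot 3 \sqrt{6} = 1064 - 156 \sqrt{6}$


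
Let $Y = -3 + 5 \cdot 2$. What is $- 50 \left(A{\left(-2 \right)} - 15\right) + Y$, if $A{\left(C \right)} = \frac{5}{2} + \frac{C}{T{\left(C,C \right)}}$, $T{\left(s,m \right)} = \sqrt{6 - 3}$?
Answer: $632 + \frac{100 \sqrt{3}}{3} \approx 689.74$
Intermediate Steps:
$T{\left(s,m \right)} = \sqrt{3}$
$Y = 7$ ($Y = -3 + 10 = 7$)
$A{\left(C \right)} = \frac{5}{2} + \frac{C \sqrt{3}}{3}$ ($A{\left(C \right)} = \frac{5}{2} + \frac{C}{\sqrt{3}} = 5 \cdot \frac{1}{2} + C \frac{\sqrt{3}}{3} = \frac{5}{2} + \frac{C \sqrt{3}}{3}$)
$- 50 \left(A{\left(-2 \right)} - 15\right) + Y = - 50 \left(\left(\frac{5}{2} + \frac{1}{3} \left(-2\right) \sqrt{3}\right) - 15\right) + 7 = - 50 \left(\left(\frac{5}{2} - \frac{2 \sqrt{3}}{3}\right) - 15\right) + 7 = - 50 \left(- \frac{25}{2} - \frac{2 \sqrt{3}}{3}\right) + 7 = \left(625 + \frac{100 \sqrt{3}}{3}\right) + 7 = 632 + \frac{100 \sqrt{3}}{3}$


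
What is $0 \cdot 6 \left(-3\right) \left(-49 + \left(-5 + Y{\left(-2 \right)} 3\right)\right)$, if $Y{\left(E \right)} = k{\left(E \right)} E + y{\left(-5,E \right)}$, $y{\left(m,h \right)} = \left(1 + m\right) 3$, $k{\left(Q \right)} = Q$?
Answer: $0$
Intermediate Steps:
$y{\left(m,h \right)} = 3 + 3 m$
$Y{\left(E \right)} = -12 + E^{2}$ ($Y{\left(E \right)} = E E + \left(3 + 3 \left(-5\right)\right) = E^{2} + \left(3 - 15\right) = E^{2} - 12 = -12 + E^{2}$)
$0 \cdot 6 \left(-3\right) \left(-49 + \left(-5 + Y{\left(-2 \right)} 3\right)\right) = 0 \cdot 6 \left(-3\right) \left(-49 + \left(-5 + \left(-12 + \left(-2\right)^{2}\right) 3\right)\right) = 0 \left(-3\right) \left(-49 + \left(-5 + \left(-12 + 4\right) 3\right)\right) = 0 \left(-49 - 29\right) = 0 \left(-78\right) = 0$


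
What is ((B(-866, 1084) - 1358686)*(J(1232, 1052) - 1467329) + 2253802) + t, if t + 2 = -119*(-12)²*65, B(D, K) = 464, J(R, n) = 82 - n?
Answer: 1994277144338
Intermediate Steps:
t = -1113842 (t = -2 - 119*(-12)²*65 = -2 - 119*144*65 = -2 - 17136*65 = -2 - 1113840 = -1113842)
((B(-866, 1084) - 1358686)*(J(1232, 1052) - 1467329) + 2253802) + t = ((464 - 1358686)*((82 - 1*1052) - 1467329) + 2253802) - 1113842 = (-1358222*((82 - 1052) - 1467329) + 2253802) - 1113842 = (-1358222*(-970 - 1467329) + 2253802) - 1113842 = (-1358222*(-1468299) + 2253802) - 1113842 = (1994276004378 + 2253802) - 1113842 = 1994278258180 - 1113842 = 1994277144338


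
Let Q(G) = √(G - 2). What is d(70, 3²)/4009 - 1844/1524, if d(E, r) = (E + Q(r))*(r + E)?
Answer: 258781/1527429 + 79*√7/4009 ≈ 0.22156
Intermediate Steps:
Q(G) = √(-2 + G)
d(E, r) = (E + r)*(E + √(-2 + r)) (d(E, r) = (E + √(-2 + r))*(r + E) = (E + √(-2 + r))*(E + r) = (E + r)*(E + √(-2 + r)))
d(70, 3²)/4009 - 1844/1524 = (70² + 70*3² + 70*√(-2 + 3²) + 3²*√(-2 + 3²))/4009 - 1844/1524 = (4900 + 70*9 + 70*√(-2 + 9) + 9*√(-2 + 9))*(1/4009) - 1844*1/1524 = (4900 + 630 + 70*√7 + 9*√7)*(1/4009) - 461/381 = (5530 + 79*√7)*(1/4009) - 461/381 = (5530/4009 + 79*√7/4009) - 461/381 = 258781/1527429 + 79*√7/4009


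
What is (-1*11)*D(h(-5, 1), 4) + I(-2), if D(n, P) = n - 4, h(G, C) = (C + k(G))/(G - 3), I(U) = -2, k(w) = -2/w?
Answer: 1757/40 ≈ 43.925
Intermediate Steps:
h(G, C) = (C - 2/G)/(-3 + G) (h(G, C) = (C - 2/G)/(G - 3) = (C - 2/G)/(-3 + G))
D(n, P) = -4 + n
(-1*11)*D(h(-5, 1), 4) + I(-2) = (-1*11)*(-4 + (-2 + 1*(-5))/((-5)*(-3 - 5))) - 2 = -11*(-4 - 1/5*(-2 - 5)/(-8)) - 2 = -11*(-4 - 1/5*(-1/8)*(-7)) - 2 = -11*(-4 - 7/40) - 2 = -11*(-167/40) - 2 = 1837/40 - 2 = 1757/40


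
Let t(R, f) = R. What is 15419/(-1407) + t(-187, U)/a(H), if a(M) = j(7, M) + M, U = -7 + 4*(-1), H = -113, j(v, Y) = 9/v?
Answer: -600935/64722 ≈ -9.2849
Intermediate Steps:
U = -11 (U = -7 - 4 = -11)
a(M) = 9/7 + M
15419/(-1407) + t(-187, U)/a(H) = 15419/(-1407) - 187/(9/7 - 113) = 15419*(-1/1407) - 187/(-782/7) = -15419/1407 - 187*(-7/782) = -15419/1407 + 77/46 = -600935/64722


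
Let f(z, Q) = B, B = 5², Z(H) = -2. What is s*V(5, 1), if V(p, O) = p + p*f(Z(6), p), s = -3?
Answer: -390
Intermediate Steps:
B = 25
f(z, Q) = 25
V(p, O) = 26*p (V(p, O) = p + p*25 = p + 25*p = 26*p)
s*V(5, 1) = -78*5 = -3*130 = -390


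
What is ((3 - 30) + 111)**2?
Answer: 7056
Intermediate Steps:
((3 - 30) + 111)**2 = (-27 + 111)**2 = 84**2 = 7056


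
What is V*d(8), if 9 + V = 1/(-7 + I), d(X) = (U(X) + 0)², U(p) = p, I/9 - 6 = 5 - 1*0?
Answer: -13232/23 ≈ -575.30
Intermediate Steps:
I = 99 (I = 54 + 9*(5 - 1*0) = 54 + 9*(5 + 0) = 54 + 9*5 = 54 + 45 = 99)
d(X) = X² (d(X) = (X + 0)² = X²)
V = -827/92 (V = -9 + 1/(-7 + 99) = -9 + 1/92 = -827/92 ≈ -8.9891)
V*d(8) = -827/92*8² = -827/92*64 = -13232/23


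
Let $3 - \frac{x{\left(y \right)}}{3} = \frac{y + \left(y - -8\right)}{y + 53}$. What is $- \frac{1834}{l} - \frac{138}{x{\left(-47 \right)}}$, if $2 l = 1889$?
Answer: $- \frac{225709}{49114} \approx -4.5956$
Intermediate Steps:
$x{\left(y \right)} = 9 - \frac{3 \left(8 + 2 y\right)}{53 + y}$ ($x{\left(y \right)} = 9 - 3 \frac{y + \left(y - -8\right)}{y + 53} = 9 - 3 \frac{y + \left(y + 8\right)}{53 + y} = 9 - 3 \frac{y + \left(8 + y\right)}{53 + y} = 9 - 3 \frac{8 + 2 y}{53 + y} = 9 - \frac{3 \left(8 + 2 y\right)}{53 + y}$)
$l = \frac{1889}{2}$ ($l = \frac{1}{2} \cdot 1889 = \frac{1889}{2} \approx 944.5$)
$- \frac{1834}{l} - \frac{138}{x{\left(-47 \right)}} = - \frac{1834}{\frac{1889}{2}} - \frac{138}{3 \frac{1}{53 - 47} \left(151 - 47\right)} = \left(-1834\right) \frac{2}{1889} - \frac{138}{3 \cdot \frac{1}{6} \cdot 104} = - \frac{3668}{1889} - \frac{138}{3 \cdot \frac{1}{6} \cdot 104} = - \frac{3668}{1889} - \frac{138}{52} = - \frac{3668}{1889} - \frac{69}{26} = - \frac{225709}{49114}$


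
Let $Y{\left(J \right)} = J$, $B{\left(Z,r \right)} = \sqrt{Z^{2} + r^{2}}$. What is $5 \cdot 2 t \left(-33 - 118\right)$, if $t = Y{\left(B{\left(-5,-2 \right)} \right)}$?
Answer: $- 1510 \sqrt{29} \approx -8131.6$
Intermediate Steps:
$t = \sqrt{29}$ ($t = \sqrt{\left(-5\right)^{2} + \left(-2\right)^{2}} = \sqrt{25 + 4} = \sqrt{29} \approx 5.3852$)
$5 \cdot 2 t \left(-33 - 118\right) = 5 \cdot 2 \sqrt{29} \left(-33 - 118\right) = 10 \sqrt{29} \left(-151\right) = - 1510 \sqrt{29}$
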